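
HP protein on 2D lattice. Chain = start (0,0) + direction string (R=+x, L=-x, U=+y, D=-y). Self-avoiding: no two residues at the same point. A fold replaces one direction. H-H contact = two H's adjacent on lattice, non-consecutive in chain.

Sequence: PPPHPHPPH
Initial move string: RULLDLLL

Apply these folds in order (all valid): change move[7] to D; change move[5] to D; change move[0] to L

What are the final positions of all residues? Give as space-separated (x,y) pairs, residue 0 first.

Initial moves: RULLDLLL
Fold: move[7]->D => RULLDLLD (positions: [(0, 0), (1, 0), (1, 1), (0, 1), (-1, 1), (-1, 0), (-2, 0), (-3, 0), (-3, -1)])
Fold: move[5]->D => RULLDDLD (positions: [(0, 0), (1, 0), (1, 1), (0, 1), (-1, 1), (-1, 0), (-1, -1), (-2, -1), (-2, -2)])
Fold: move[0]->L => LULLDDLD (positions: [(0, 0), (-1, 0), (-1, 1), (-2, 1), (-3, 1), (-3, 0), (-3, -1), (-4, -1), (-4, -2)])

Answer: (0,0) (-1,0) (-1,1) (-2,1) (-3,1) (-3,0) (-3,-1) (-4,-1) (-4,-2)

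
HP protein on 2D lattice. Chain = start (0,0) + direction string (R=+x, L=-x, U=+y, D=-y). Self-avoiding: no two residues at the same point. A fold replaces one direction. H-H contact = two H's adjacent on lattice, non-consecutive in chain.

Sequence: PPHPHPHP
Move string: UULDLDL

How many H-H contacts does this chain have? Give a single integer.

Positions: [(0, 0), (0, 1), (0, 2), (-1, 2), (-1, 1), (-2, 1), (-2, 0), (-3, 0)]
No H-H contacts found.

Answer: 0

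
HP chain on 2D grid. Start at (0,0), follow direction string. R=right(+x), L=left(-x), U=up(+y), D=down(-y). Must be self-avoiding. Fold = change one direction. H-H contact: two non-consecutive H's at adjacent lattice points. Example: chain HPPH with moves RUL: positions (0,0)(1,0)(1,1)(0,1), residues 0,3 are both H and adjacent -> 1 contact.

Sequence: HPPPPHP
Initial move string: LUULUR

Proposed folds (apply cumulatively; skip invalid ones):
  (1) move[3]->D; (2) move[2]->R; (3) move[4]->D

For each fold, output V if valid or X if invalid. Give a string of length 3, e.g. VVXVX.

Answer: XXX

Derivation:
Initial: LUULUR -> [(0, 0), (-1, 0), (-1, 1), (-1, 2), (-2, 2), (-2, 3), (-1, 3)]
Fold 1: move[3]->D => LUUDUR INVALID (collision), skipped
Fold 2: move[2]->R => LURLUR INVALID (collision), skipped
Fold 3: move[4]->D => LUULDR INVALID (collision), skipped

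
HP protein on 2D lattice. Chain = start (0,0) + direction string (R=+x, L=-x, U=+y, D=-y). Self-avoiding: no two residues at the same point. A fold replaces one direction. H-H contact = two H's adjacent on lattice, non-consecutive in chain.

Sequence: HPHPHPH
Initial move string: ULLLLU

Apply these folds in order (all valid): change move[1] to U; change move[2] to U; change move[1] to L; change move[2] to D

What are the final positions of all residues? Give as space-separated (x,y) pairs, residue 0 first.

Initial moves: ULLLLU
Fold: move[1]->U => UULLLU (positions: [(0, 0), (0, 1), (0, 2), (-1, 2), (-2, 2), (-3, 2), (-3, 3)])
Fold: move[2]->U => UUULLU (positions: [(0, 0), (0, 1), (0, 2), (0, 3), (-1, 3), (-2, 3), (-2, 4)])
Fold: move[1]->L => ULULLU (positions: [(0, 0), (0, 1), (-1, 1), (-1, 2), (-2, 2), (-3, 2), (-3, 3)])
Fold: move[2]->D => ULDLLU (positions: [(0, 0), (0, 1), (-1, 1), (-1, 0), (-2, 0), (-3, 0), (-3, 1)])

Answer: (0,0) (0,1) (-1,1) (-1,0) (-2,0) (-3,0) (-3,1)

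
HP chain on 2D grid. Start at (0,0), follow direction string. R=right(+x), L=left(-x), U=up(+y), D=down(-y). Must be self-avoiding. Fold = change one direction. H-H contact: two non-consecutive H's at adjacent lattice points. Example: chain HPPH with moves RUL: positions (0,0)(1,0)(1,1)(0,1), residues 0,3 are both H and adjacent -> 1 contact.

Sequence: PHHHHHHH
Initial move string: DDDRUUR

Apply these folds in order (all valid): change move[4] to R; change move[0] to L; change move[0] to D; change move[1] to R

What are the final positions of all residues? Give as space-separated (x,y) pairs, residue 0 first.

Answer: (0,0) (0,-1) (1,-1) (1,-2) (2,-2) (3,-2) (3,-1) (4,-1)

Derivation:
Initial moves: DDDRUUR
Fold: move[4]->R => DDDRRUR (positions: [(0, 0), (0, -1), (0, -2), (0, -3), (1, -3), (2, -3), (2, -2), (3, -2)])
Fold: move[0]->L => LDDRRUR (positions: [(0, 0), (-1, 0), (-1, -1), (-1, -2), (0, -2), (1, -2), (1, -1), (2, -1)])
Fold: move[0]->D => DDDRRUR (positions: [(0, 0), (0, -1), (0, -2), (0, -3), (1, -3), (2, -3), (2, -2), (3, -2)])
Fold: move[1]->R => DRDRRUR (positions: [(0, 0), (0, -1), (1, -1), (1, -2), (2, -2), (3, -2), (3, -1), (4, -1)])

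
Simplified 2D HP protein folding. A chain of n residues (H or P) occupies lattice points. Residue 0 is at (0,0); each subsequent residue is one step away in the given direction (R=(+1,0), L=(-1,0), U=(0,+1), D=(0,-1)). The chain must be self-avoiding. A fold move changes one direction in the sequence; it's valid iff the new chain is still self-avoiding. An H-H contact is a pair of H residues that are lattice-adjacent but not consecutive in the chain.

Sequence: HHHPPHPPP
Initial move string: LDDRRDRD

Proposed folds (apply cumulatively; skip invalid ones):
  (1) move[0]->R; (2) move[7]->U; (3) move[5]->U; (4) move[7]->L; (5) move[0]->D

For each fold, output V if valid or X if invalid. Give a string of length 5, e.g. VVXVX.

Initial: LDDRRDRD -> [(0, 0), (-1, 0), (-1, -1), (-1, -2), (0, -2), (1, -2), (1, -3), (2, -3), (2, -4)]
Fold 1: move[0]->R => RDDRRDRD VALID
Fold 2: move[7]->U => RDDRRDRU VALID
Fold 3: move[5]->U => RDDRRURU VALID
Fold 4: move[7]->L => RDDRRURL INVALID (collision), skipped
Fold 5: move[0]->D => DDDRRURU VALID

Answer: VVVXV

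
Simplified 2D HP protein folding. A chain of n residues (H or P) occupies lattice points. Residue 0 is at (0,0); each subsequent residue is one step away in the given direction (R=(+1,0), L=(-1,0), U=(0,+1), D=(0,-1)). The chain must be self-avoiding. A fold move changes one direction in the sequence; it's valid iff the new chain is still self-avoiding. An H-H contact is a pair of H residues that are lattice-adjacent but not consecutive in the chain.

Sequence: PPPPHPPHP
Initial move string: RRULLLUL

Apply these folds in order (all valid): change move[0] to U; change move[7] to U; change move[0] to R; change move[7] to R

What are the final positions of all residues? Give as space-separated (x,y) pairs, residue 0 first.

Initial moves: RRULLLUL
Fold: move[0]->U => URULLLUL (positions: [(0, 0), (0, 1), (1, 1), (1, 2), (0, 2), (-1, 2), (-2, 2), (-2, 3), (-3, 3)])
Fold: move[7]->U => URULLLUU (positions: [(0, 0), (0, 1), (1, 1), (1, 2), (0, 2), (-1, 2), (-2, 2), (-2, 3), (-2, 4)])
Fold: move[0]->R => RRULLLUU (positions: [(0, 0), (1, 0), (2, 0), (2, 1), (1, 1), (0, 1), (-1, 1), (-1, 2), (-1, 3)])
Fold: move[7]->R => RRULLLUR (positions: [(0, 0), (1, 0), (2, 0), (2, 1), (1, 1), (0, 1), (-1, 1), (-1, 2), (0, 2)])

Answer: (0,0) (1,0) (2,0) (2,1) (1,1) (0,1) (-1,1) (-1,2) (0,2)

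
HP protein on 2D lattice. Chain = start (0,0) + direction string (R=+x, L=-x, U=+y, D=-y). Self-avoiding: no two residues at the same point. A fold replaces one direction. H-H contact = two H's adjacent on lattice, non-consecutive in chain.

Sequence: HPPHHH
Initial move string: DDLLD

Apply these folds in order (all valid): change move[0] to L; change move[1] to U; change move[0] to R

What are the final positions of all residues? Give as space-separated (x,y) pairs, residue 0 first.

Initial moves: DDLLD
Fold: move[0]->L => LDLLD (positions: [(0, 0), (-1, 0), (-1, -1), (-2, -1), (-3, -1), (-3, -2)])
Fold: move[1]->U => LULLD (positions: [(0, 0), (-1, 0), (-1, 1), (-2, 1), (-3, 1), (-3, 0)])
Fold: move[0]->R => RULLD (positions: [(0, 0), (1, 0), (1, 1), (0, 1), (-1, 1), (-1, 0)])

Answer: (0,0) (1,0) (1,1) (0,1) (-1,1) (-1,0)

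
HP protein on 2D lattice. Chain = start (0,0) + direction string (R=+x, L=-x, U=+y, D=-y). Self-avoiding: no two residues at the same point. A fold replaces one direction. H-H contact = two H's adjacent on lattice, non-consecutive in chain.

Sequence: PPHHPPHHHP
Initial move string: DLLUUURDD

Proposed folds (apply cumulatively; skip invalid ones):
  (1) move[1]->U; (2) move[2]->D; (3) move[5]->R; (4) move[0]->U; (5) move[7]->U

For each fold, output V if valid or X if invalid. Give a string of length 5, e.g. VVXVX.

Answer: XXXVX

Derivation:
Initial: DLLUUURDD -> [(0, 0), (0, -1), (-1, -1), (-2, -1), (-2, 0), (-2, 1), (-2, 2), (-1, 2), (-1, 1), (-1, 0)]
Fold 1: move[1]->U => DULUUURDD INVALID (collision), skipped
Fold 2: move[2]->D => DLDUUURDD INVALID (collision), skipped
Fold 3: move[5]->R => DLLUURRDD INVALID (collision), skipped
Fold 4: move[0]->U => ULLUUURDD VALID
Fold 5: move[7]->U => ULLUUURUD INVALID (collision), skipped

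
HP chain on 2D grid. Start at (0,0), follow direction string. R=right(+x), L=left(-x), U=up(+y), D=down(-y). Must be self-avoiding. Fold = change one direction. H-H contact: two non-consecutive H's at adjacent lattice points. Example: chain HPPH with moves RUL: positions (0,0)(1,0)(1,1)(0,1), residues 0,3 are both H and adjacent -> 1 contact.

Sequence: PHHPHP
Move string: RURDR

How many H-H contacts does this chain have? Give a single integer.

Answer: 1

Derivation:
Positions: [(0, 0), (1, 0), (1, 1), (2, 1), (2, 0), (3, 0)]
H-H contact: residue 1 @(1,0) - residue 4 @(2, 0)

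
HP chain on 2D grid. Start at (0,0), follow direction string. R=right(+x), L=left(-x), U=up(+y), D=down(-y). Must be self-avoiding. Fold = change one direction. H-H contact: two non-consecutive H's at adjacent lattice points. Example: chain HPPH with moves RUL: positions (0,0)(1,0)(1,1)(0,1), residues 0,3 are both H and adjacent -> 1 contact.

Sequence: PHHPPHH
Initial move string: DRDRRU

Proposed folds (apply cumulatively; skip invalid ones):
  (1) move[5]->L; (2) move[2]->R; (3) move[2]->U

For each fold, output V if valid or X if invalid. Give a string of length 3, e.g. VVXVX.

Answer: XVV

Derivation:
Initial: DRDRRU -> [(0, 0), (0, -1), (1, -1), (1, -2), (2, -2), (3, -2), (3, -1)]
Fold 1: move[5]->L => DRDRRL INVALID (collision), skipped
Fold 2: move[2]->R => DRRRRU VALID
Fold 3: move[2]->U => DRURRU VALID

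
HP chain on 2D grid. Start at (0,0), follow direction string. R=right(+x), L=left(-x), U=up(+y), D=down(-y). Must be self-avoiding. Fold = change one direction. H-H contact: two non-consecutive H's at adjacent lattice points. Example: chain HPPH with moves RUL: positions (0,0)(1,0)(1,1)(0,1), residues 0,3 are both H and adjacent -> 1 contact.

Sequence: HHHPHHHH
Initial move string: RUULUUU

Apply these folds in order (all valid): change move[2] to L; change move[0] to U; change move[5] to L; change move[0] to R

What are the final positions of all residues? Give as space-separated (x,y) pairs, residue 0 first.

Answer: (0,0) (1,0) (1,1) (0,1) (-1,1) (-1,2) (-2,2) (-2,3)

Derivation:
Initial moves: RUULUUU
Fold: move[2]->L => RULLUUU (positions: [(0, 0), (1, 0), (1, 1), (0, 1), (-1, 1), (-1, 2), (-1, 3), (-1, 4)])
Fold: move[0]->U => UULLUUU (positions: [(0, 0), (0, 1), (0, 2), (-1, 2), (-2, 2), (-2, 3), (-2, 4), (-2, 5)])
Fold: move[5]->L => UULLULU (positions: [(0, 0), (0, 1), (0, 2), (-1, 2), (-2, 2), (-2, 3), (-3, 3), (-3, 4)])
Fold: move[0]->R => RULLULU (positions: [(0, 0), (1, 0), (1, 1), (0, 1), (-1, 1), (-1, 2), (-2, 2), (-2, 3)])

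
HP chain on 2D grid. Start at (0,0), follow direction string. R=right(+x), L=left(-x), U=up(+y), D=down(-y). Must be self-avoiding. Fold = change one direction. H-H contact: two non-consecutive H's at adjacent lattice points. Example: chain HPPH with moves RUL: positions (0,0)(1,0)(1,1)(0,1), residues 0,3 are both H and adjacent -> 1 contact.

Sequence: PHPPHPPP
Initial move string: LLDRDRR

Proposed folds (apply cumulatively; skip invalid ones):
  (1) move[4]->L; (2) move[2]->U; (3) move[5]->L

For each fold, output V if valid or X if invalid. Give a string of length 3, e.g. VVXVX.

Initial: LLDRDRR -> [(0, 0), (-1, 0), (-2, 0), (-2, -1), (-1, -1), (-1, -2), (0, -2), (1, -2)]
Fold 1: move[4]->L => LLDRLRR INVALID (collision), skipped
Fold 2: move[2]->U => LLURDRR INVALID (collision), skipped
Fold 3: move[5]->L => LLDRDLR INVALID (collision), skipped

Answer: XXX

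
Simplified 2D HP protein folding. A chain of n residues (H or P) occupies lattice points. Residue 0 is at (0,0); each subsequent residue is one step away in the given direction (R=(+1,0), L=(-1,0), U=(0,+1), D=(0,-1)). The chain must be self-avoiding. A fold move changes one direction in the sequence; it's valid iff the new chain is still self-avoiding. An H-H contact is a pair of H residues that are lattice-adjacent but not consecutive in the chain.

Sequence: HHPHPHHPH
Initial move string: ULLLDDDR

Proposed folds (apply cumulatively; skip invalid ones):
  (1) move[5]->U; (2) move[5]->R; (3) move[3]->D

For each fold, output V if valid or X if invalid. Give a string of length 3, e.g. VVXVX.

Answer: XVV

Derivation:
Initial: ULLLDDDR -> [(0, 0), (0, 1), (-1, 1), (-2, 1), (-3, 1), (-3, 0), (-3, -1), (-3, -2), (-2, -2)]
Fold 1: move[5]->U => ULLLDUDR INVALID (collision), skipped
Fold 2: move[5]->R => ULLLDRDR VALID
Fold 3: move[3]->D => ULLDDRDR VALID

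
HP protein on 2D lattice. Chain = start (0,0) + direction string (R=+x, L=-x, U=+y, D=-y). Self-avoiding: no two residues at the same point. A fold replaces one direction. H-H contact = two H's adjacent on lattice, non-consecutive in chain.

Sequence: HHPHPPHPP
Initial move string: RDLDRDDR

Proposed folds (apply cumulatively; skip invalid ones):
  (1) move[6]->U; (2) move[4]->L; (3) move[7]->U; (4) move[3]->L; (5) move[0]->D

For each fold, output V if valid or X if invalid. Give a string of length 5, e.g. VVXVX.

Initial: RDLDRDDR -> [(0, 0), (1, 0), (1, -1), (0, -1), (0, -2), (1, -2), (1, -3), (1, -4), (2, -4)]
Fold 1: move[6]->U => RDLDRDUR INVALID (collision), skipped
Fold 2: move[4]->L => RDLDLDDR VALID
Fold 3: move[7]->U => RDLDLDDU INVALID (collision), skipped
Fold 4: move[3]->L => RDLLLDDR VALID
Fold 5: move[0]->D => DDLLLDDR VALID

Answer: XVXVV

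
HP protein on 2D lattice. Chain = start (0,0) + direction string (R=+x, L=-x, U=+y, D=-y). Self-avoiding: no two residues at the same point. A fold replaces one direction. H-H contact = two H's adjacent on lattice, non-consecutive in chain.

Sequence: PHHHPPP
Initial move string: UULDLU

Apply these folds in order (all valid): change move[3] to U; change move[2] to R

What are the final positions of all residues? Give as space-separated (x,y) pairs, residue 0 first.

Initial moves: UULDLU
Fold: move[3]->U => UULULU (positions: [(0, 0), (0, 1), (0, 2), (-1, 2), (-1, 3), (-2, 3), (-2, 4)])
Fold: move[2]->R => UURULU (positions: [(0, 0), (0, 1), (0, 2), (1, 2), (1, 3), (0, 3), (0, 4)])

Answer: (0,0) (0,1) (0,2) (1,2) (1,3) (0,3) (0,4)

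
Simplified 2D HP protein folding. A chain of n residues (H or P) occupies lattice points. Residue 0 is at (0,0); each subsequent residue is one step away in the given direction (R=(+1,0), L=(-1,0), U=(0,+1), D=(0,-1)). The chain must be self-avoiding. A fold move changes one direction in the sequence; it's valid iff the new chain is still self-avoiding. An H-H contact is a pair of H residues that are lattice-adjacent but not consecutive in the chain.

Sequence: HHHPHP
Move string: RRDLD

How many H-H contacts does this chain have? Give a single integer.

Positions: [(0, 0), (1, 0), (2, 0), (2, -1), (1, -1), (1, -2)]
H-H contact: residue 1 @(1,0) - residue 4 @(1, -1)

Answer: 1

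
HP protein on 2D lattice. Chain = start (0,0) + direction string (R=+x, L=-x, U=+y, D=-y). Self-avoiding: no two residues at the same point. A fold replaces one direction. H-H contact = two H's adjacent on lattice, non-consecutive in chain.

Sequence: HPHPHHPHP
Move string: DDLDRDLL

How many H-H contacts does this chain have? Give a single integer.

Answer: 2

Derivation:
Positions: [(0, 0), (0, -1), (0, -2), (-1, -2), (-1, -3), (0, -3), (0, -4), (-1, -4), (-2, -4)]
H-H contact: residue 2 @(0,-2) - residue 5 @(0, -3)
H-H contact: residue 4 @(-1,-3) - residue 7 @(-1, -4)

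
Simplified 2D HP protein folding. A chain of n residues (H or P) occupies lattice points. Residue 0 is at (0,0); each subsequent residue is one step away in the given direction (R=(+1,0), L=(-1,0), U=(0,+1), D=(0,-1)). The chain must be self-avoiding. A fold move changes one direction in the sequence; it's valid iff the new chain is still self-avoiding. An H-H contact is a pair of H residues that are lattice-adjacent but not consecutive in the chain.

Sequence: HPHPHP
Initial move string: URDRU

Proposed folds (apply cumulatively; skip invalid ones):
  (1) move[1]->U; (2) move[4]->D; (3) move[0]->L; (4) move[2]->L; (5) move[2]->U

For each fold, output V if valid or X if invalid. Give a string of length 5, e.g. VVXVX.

Answer: XVXXV

Derivation:
Initial: URDRU -> [(0, 0), (0, 1), (1, 1), (1, 0), (2, 0), (2, 1)]
Fold 1: move[1]->U => UUDRU INVALID (collision), skipped
Fold 2: move[4]->D => URDRD VALID
Fold 3: move[0]->L => LRDRD INVALID (collision), skipped
Fold 4: move[2]->L => URLRD INVALID (collision), skipped
Fold 5: move[2]->U => URURD VALID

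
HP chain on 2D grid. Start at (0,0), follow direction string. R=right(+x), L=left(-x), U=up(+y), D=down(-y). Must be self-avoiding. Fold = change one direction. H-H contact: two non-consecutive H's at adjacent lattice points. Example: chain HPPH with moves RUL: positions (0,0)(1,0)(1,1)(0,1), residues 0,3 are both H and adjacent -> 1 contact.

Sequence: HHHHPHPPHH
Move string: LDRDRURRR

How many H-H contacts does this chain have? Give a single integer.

Answer: 1

Derivation:
Positions: [(0, 0), (-1, 0), (-1, -1), (0, -1), (0, -2), (1, -2), (1, -1), (2, -1), (3, -1), (4, -1)]
H-H contact: residue 0 @(0,0) - residue 3 @(0, -1)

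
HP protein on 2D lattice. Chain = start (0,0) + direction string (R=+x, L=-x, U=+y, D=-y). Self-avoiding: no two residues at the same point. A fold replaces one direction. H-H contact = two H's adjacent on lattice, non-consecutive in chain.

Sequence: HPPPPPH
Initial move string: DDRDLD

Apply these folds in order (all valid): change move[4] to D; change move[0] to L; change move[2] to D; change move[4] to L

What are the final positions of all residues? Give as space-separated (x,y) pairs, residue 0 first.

Initial moves: DDRDLD
Fold: move[4]->D => DDRDDD (positions: [(0, 0), (0, -1), (0, -2), (1, -2), (1, -3), (1, -4), (1, -5)])
Fold: move[0]->L => LDRDDD (positions: [(0, 0), (-1, 0), (-1, -1), (0, -1), (0, -2), (0, -3), (0, -4)])
Fold: move[2]->D => LDDDDD (positions: [(0, 0), (-1, 0), (-1, -1), (-1, -2), (-1, -3), (-1, -4), (-1, -5)])
Fold: move[4]->L => LDDDLD (positions: [(0, 0), (-1, 0), (-1, -1), (-1, -2), (-1, -3), (-2, -3), (-2, -4)])

Answer: (0,0) (-1,0) (-1,-1) (-1,-2) (-1,-3) (-2,-3) (-2,-4)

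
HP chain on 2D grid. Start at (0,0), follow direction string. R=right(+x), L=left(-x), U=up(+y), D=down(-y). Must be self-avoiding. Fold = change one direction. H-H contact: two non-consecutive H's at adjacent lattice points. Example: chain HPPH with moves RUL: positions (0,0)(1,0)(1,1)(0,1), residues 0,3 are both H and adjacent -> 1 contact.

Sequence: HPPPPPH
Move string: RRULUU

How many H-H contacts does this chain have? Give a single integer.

Answer: 0

Derivation:
Positions: [(0, 0), (1, 0), (2, 0), (2, 1), (1, 1), (1, 2), (1, 3)]
No H-H contacts found.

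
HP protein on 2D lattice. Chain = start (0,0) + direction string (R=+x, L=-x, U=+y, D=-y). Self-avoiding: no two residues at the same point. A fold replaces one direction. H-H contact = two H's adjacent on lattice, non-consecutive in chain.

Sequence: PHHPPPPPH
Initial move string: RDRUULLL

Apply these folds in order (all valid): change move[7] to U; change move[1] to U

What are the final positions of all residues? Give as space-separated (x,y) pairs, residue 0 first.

Answer: (0,0) (1,0) (1,1) (2,1) (2,2) (2,3) (1,3) (0,3) (0,4)

Derivation:
Initial moves: RDRUULLL
Fold: move[7]->U => RDRUULLU (positions: [(0, 0), (1, 0), (1, -1), (2, -1), (2, 0), (2, 1), (1, 1), (0, 1), (0, 2)])
Fold: move[1]->U => RURUULLU (positions: [(0, 0), (1, 0), (1, 1), (2, 1), (2, 2), (2, 3), (1, 3), (0, 3), (0, 4)])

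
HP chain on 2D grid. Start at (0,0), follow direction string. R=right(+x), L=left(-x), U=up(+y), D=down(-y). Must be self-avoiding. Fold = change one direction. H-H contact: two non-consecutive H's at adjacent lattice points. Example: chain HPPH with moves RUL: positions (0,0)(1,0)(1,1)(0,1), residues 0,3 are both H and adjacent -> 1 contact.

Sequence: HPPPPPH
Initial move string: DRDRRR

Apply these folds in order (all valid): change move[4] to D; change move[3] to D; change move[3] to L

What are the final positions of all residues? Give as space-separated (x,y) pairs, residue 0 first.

Answer: (0,0) (0,-1) (1,-1) (1,-2) (0,-2) (0,-3) (1,-3)

Derivation:
Initial moves: DRDRRR
Fold: move[4]->D => DRDRDR (positions: [(0, 0), (0, -1), (1, -1), (1, -2), (2, -2), (2, -3), (3, -3)])
Fold: move[3]->D => DRDDDR (positions: [(0, 0), (0, -1), (1, -1), (1, -2), (1, -3), (1, -4), (2, -4)])
Fold: move[3]->L => DRDLDR (positions: [(0, 0), (0, -1), (1, -1), (1, -2), (0, -2), (0, -3), (1, -3)])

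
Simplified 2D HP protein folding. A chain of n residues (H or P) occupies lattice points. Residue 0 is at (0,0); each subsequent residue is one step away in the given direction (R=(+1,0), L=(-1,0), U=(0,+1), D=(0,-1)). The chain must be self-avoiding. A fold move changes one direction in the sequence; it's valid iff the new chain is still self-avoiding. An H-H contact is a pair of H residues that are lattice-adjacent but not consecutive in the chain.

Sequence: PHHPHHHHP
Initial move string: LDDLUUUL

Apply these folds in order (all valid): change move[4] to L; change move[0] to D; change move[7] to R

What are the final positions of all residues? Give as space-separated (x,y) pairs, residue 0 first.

Initial moves: LDDLUUUL
Fold: move[4]->L => LDDLLUUL (positions: [(0, 0), (-1, 0), (-1, -1), (-1, -2), (-2, -2), (-3, -2), (-3, -1), (-3, 0), (-4, 0)])
Fold: move[0]->D => DDDLLUUL (positions: [(0, 0), (0, -1), (0, -2), (0, -3), (-1, -3), (-2, -3), (-2, -2), (-2, -1), (-3, -1)])
Fold: move[7]->R => DDDLLUUR (positions: [(0, 0), (0, -1), (0, -2), (0, -3), (-1, -3), (-2, -3), (-2, -2), (-2, -1), (-1, -1)])

Answer: (0,0) (0,-1) (0,-2) (0,-3) (-1,-3) (-2,-3) (-2,-2) (-2,-1) (-1,-1)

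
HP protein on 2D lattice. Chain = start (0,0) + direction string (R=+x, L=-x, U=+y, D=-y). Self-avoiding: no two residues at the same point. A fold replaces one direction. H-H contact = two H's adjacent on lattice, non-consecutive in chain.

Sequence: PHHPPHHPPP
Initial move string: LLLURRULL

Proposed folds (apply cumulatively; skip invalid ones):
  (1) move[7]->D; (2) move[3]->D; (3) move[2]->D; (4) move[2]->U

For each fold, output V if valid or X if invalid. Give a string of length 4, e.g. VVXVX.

Answer: XXXV

Derivation:
Initial: LLLURRULL -> [(0, 0), (-1, 0), (-2, 0), (-3, 0), (-3, 1), (-2, 1), (-1, 1), (-1, 2), (-2, 2), (-3, 2)]
Fold 1: move[7]->D => LLLURRUDL INVALID (collision), skipped
Fold 2: move[3]->D => LLLDRRULL INVALID (collision), skipped
Fold 3: move[2]->D => LLDURRULL INVALID (collision), skipped
Fold 4: move[2]->U => LLUURRULL VALID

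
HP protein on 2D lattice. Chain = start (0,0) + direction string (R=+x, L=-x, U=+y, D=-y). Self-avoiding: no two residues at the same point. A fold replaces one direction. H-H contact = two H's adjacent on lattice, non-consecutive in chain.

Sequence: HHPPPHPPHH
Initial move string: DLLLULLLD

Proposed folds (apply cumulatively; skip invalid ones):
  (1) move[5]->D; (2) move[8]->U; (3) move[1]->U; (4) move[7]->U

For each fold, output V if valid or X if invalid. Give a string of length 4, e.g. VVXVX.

Initial: DLLLULLLD -> [(0, 0), (0, -1), (-1, -1), (-2, -1), (-3, -1), (-3, 0), (-4, 0), (-5, 0), (-6, 0), (-6, -1)]
Fold 1: move[5]->D => DLLLUDLLD INVALID (collision), skipped
Fold 2: move[8]->U => DLLLULLLU VALID
Fold 3: move[1]->U => DULLULLLU INVALID (collision), skipped
Fold 4: move[7]->U => DLLLULLUU VALID

Answer: XVXV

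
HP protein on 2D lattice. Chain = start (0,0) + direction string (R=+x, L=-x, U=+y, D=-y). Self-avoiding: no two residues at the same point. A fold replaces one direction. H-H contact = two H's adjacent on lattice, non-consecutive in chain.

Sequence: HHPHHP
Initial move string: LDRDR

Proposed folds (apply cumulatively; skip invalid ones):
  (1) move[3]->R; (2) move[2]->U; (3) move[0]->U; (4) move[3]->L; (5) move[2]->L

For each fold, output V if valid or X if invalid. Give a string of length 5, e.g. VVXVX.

Initial: LDRDR -> [(0, 0), (-1, 0), (-1, -1), (0, -1), (0, -2), (1, -2)]
Fold 1: move[3]->R => LDRRR VALID
Fold 2: move[2]->U => LDURR INVALID (collision), skipped
Fold 3: move[0]->U => UDRRR INVALID (collision), skipped
Fold 4: move[3]->L => LDRLR INVALID (collision), skipped
Fold 5: move[2]->L => LDLRR INVALID (collision), skipped

Answer: VXXXX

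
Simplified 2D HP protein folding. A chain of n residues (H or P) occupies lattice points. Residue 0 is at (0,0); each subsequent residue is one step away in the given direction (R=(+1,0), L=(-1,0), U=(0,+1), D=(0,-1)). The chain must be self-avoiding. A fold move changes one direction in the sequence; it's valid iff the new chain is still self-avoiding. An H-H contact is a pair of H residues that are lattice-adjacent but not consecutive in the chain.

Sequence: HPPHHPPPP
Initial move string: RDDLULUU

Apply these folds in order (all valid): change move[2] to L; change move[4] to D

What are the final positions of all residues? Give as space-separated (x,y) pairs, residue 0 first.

Answer: (0,0) (1,0) (1,-1) (0,-1) (-1,-1) (-1,-2) (-2,-2) (-2,-1) (-2,0)

Derivation:
Initial moves: RDDLULUU
Fold: move[2]->L => RDLLULUU (positions: [(0, 0), (1, 0), (1, -1), (0, -1), (-1, -1), (-1, 0), (-2, 0), (-2, 1), (-2, 2)])
Fold: move[4]->D => RDLLDLUU (positions: [(0, 0), (1, 0), (1, -1), (0, -1), (-1, -1), (-1, -2), (-2, -2), (-2, -1), (-2, 0)])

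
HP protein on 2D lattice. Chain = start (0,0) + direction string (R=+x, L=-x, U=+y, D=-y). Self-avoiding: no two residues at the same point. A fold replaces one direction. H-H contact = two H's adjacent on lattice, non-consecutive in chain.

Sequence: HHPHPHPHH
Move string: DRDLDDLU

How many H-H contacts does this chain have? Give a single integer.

Positions: [(0, 0), (0, -1), (1, -1), (1, -2), (0, -2), (0, -3), (0, -4), (-1, -4), (-1, -3)]
H-H contact: residue 5 @(0,-3) - residue 8 @(-1, -3)

Answer: 1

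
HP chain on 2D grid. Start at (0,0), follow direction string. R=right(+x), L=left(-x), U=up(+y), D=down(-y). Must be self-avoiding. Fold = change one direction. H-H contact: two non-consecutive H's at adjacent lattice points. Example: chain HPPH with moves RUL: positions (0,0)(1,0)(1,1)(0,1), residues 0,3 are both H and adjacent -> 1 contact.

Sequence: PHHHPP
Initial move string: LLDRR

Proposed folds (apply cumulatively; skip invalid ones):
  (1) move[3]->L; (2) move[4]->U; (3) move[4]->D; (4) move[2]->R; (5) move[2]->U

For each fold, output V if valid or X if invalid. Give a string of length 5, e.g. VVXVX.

Answer: XXVXX

Derivation:
Initial: LLDRR -> [(0, 0), (-1, 0), (-2, 0), (-2, -1), (-1, -1), (0, -1)]
Fold 1: move[3]->L => LLDLR INVALID (collision), skipped
Fold 2: move[4]->U => LLDRU INVALID (collision), skipped
Fold 3: move[4]->D => LLDRD VALID
Fold 4: move[2]->R => LLRRD INVALID (collision), skipped
Fold 5: move[2]->U => LLURD INVALID (collision), skipped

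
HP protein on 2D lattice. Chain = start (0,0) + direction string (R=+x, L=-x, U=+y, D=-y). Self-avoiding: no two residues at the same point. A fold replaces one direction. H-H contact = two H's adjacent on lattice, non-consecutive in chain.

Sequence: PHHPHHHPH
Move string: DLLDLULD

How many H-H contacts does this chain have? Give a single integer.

Positions: [(0, 0), (0, -1), (-1, -1), (-2, -1), (-2, -2), (-3, -2), (-3, -1), (-4, -1), (-4, -2)]
H-H contact: residue 5 @(-3,-2) - residue 8 @(-4, -2)

Answer: 1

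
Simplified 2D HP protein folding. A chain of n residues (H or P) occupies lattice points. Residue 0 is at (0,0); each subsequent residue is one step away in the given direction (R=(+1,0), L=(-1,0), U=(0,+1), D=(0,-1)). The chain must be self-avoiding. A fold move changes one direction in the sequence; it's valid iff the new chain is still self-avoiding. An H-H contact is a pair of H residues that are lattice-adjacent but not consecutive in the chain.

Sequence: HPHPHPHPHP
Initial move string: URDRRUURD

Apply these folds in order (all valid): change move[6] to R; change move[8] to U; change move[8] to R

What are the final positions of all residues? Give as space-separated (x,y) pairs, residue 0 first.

Initial moves: URDRRUURD
Fold: move[6]->R => URDRRURRD (positions: [(0, 0), (0, 1), (1, 1), (1, 0), (2, 0), (3, 0), (3, 1), (4, 1), (5, 1), (5, 0)])
Fold: move[8]->U => URDRRURRU (positions: [(0, 0), (0, 1), (1, 1), (1, 0), (2, 0), (3, 0), (3, 1), (4, 1), (5, 1), (5, 2)])
Fold: move[8]->R => URDRRURRR (positions: [(0, 0), (0, 1), (1, 1), (1, 0), (2, 0), (3, 0), (3, 1), (4, 1), (5, 1), (6, 1)])

Answer: (0,0) (0,1) (1,1) (1,0) (2,0) (3,0) (3,1) (4,1) (5,1) (6,1)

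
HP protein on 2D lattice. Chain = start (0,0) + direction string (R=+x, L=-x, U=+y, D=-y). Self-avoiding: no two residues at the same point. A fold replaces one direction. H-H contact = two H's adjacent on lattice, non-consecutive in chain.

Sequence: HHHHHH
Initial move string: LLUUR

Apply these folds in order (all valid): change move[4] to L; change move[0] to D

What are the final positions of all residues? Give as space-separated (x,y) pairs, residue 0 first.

Initial moves: LLUUR
Fold: move[4]->L => LLUUL (positions: [(0, 0), (-1, 0), (-2, 0), (-2, 1), (-2, 2), (-3, 2)])
Fold: move[0]->D => DLUUL (positions: [(0, 0), (0, -1), (-1, -1), (-1, 0), (-1, 1), (-2, 1)])

Answer: (0,0) (0,-1) (-1,-1) (-1,0) (-1,1) (-2,1)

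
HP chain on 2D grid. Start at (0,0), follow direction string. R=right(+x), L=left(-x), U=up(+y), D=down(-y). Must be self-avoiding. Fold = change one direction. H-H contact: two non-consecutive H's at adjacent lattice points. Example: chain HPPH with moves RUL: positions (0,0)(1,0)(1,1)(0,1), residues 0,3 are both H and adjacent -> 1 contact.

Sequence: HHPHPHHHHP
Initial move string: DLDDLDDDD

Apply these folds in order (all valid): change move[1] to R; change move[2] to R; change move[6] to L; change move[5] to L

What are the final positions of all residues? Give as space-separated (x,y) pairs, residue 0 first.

Answer: (0,0) (0,-1) (1,-1) (2,-1) (2,-2) (1,-2) (0,-2) (-1,-2) (-1,-3) (-1,-4)

Derivation:
Initial moves: DLDDLDDDD
Fold: move[1]->R => DRDDLDDDD (positions: [(0, 0), (0, -1), (1, -1), (1, -2), (1, -3), (0, -3), (0, -4), (0, -5), (0, -6), (0, -7)])
Fold: move[2]->R => DRRDLDDDD (positions: [(0, 0), (0, -1), (1, -1), (2, -1), (2, -2), (1, -2), (1, -3), (1, -4), (1, -5), (1, -6)])
Fold: move[6]->L => DRRDLDLDD (positions: [(0, 0), (0, -1), (1, -1), (2, -1), (2, -2), (1, -2), (1, -3), (0, -3), (0, -4), (0, -5)])
Fold: move[5]->L => DRRDLLLDD (positions: [(0, 0), (0, -1), (1, -1), (2, -1), (2, -2), (1, -2), (0, -2), (-1, -2), (-1, -3), (-1, -4)])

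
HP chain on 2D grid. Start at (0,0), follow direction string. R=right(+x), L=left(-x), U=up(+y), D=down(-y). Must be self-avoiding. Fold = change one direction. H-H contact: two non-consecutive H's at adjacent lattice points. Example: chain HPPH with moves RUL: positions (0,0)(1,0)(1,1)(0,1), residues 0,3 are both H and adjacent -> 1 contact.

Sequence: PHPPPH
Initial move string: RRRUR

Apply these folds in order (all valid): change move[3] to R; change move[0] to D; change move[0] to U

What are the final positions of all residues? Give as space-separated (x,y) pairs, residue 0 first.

Answer: (0,0) (0,1) (1,1) (2,1) (3,1) (4,1)

Derivation:
Initial moves: RRRUR
Fold: move[3]->R => RRRRR (positions: [(0, 0), (1, 0), (2, 0), (3, 0), (4, 0), (5, 0)])
Fold: move[0]->D => DRRRR (positions: [(0, 0), (0, -1), (1, -1), (2, -1), (3, -1), (4, -1)])
Fold: move[0]->U => URRRR (positions: [(0, 0), (0, 1), (1, 1), (2, 1), (3, 1), (4, 1)])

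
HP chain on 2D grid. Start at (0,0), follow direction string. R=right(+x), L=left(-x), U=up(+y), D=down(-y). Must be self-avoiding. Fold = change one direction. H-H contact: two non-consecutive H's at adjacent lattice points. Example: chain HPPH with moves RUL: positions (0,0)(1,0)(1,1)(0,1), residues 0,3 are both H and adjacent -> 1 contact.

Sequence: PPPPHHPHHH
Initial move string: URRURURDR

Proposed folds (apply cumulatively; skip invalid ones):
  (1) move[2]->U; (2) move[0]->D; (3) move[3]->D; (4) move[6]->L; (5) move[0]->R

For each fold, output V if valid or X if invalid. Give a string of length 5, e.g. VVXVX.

Answer: VVXXV

Derivation:
Initial: URRURURDR -> [(0, 0), (0, 1), (1, 1), (2, 1), (2, 2), (3, 2), (3, 3), (4, 3), (4, 2), (5, 2)]
Fold 1: move[2]->U => URUURURDR VALID
Fold 2: move[0]->D => DRUURURDR VALID
Fold 3: move[3]->D => DRUDRURDR INVALID (collision), skipped
Fold 4: move[6]->L => DRUURULDR INVALID (collision), skipped
Fold 5: move[0]->R => RRUURURDR VALID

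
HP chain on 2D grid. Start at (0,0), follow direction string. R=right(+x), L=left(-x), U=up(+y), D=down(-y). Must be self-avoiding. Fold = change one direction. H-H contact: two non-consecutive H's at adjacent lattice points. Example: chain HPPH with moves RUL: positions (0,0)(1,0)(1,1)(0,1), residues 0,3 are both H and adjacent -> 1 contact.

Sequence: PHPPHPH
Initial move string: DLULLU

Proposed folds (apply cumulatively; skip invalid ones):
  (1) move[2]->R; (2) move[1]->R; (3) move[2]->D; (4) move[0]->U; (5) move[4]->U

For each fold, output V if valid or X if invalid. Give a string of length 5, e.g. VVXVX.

Answer: XXVVV

Derivation:
Initial: DLULLU -> [(0, 0), (0, -1), (-1, -1), (-1, 0), (-2, 0), (-3, 0), (-3, 1)]
Fold 1: move[2]->R => DLRLLU INVALID (collision), skipped
Fold 2: move[1]->R => DRULLU INVALID (collision), skipped
Fold 3: move[2]->D => DLDLLU VALID
Fold 4: move[0]->U => ULDLLU VALID
Fold 5: move[4]->U => ULDLUU VALID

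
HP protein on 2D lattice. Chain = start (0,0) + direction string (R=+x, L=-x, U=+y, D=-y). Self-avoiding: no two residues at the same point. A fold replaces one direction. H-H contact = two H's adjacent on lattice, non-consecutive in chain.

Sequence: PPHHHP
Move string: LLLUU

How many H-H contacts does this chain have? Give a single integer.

Positions: [(0, 0), (-1, 0), (-2, 0), (-3, 0), (-3, 1), (-3, 2)]
No H-H contacts found.

Answer: 0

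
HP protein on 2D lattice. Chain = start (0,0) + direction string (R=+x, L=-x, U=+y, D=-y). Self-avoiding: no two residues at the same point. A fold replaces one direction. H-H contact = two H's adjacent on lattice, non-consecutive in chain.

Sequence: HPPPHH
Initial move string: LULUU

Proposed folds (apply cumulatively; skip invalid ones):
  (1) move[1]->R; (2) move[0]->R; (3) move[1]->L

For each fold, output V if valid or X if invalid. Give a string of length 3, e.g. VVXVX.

Initial: LULUU -> [(0, 0), (-1, 0), (-1, 1), (-2, 1), (-2, 2), (-2, 3)]
Fold 1: move[1]->R => LRLUU INVALID (collision), skipped
Fold 2: move[0]->R => RULUU VALID
Fold 3: move[1]->L => RLLUU INVALID (collision), skipped

Answer: XVX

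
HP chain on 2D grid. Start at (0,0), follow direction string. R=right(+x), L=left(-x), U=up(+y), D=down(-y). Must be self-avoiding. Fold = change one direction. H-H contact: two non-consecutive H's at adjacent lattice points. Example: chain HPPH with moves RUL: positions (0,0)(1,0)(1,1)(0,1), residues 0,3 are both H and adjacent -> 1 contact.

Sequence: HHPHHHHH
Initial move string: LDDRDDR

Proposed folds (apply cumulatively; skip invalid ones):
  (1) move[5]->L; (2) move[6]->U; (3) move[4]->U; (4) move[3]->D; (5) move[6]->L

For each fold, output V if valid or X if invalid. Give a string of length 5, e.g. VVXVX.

Initial: LDDRDDR -> [(0, 0), (-1, 0), (-1, -1), (-1, -2), (0, -2), (0, -3), (0, -4), (1, -4)]
Fold 1: move[5]->L => LDDRDLR INVALID (collision), skipped
Fold 2: move[6]->U => LDDRDDU INVALID (collision), skipped
Fold 3: move[4]->U => LDDRUDR INVALID (collision), skipped
Fold 4: move[3]->D => LDDDDDR VALID
Fold 5: move[6]->L => LDDDDDL VALID

Answer: XXXVV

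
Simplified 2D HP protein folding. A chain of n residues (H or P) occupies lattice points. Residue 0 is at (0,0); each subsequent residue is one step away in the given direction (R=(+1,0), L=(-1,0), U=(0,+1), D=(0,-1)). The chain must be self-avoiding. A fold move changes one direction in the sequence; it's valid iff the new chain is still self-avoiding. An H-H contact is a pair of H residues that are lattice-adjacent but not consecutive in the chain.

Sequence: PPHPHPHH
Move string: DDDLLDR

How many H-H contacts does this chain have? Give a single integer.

Positions: [(0, 0), (0, -1), (0, -2), (0, -3), (-1, -3), (-2, -3), (-2, -4), (-1, -4)]
H-H contact: residue 4 @(-1,-3) - residue 7 @(-1, -4)

Answer: 1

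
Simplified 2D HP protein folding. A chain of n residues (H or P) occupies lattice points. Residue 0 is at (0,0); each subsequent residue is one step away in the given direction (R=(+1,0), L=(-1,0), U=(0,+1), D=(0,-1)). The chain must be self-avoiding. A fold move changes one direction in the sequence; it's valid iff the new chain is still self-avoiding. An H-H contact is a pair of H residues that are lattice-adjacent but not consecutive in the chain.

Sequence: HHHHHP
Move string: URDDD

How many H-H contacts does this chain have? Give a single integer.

Positions: [(0, 0), (0, 1), (1, 1), (1, 0), (1, -1), (1, -2)]
H-H contact: residue 0 @(0,0) - residue 3 @(1, 0)

Answer: 1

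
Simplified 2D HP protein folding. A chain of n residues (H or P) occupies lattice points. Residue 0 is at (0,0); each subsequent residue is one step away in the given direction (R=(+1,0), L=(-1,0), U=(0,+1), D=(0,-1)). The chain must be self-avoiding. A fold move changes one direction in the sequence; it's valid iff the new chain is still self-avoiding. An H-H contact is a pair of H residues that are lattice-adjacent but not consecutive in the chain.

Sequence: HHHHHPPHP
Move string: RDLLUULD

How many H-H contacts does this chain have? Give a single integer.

Answer: 1

Derivation:
Positions: [(0, 0), (1, 0), (1, -1), (0, -1), (-1, -1), (-1, 0), (-1, 1), (-2, 1), (-2, 0)]
H-H contact: residue 0 @(0,0) - residue 3 @(0, -1)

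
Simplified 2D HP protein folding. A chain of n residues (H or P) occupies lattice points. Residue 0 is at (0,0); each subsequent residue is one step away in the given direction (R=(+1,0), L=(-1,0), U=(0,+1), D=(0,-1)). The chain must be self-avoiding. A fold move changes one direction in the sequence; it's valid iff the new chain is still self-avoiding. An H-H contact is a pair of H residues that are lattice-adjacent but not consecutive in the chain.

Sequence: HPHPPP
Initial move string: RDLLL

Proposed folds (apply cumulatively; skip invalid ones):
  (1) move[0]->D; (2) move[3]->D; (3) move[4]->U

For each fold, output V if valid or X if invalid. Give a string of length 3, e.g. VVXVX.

Initial: RDLLL -> [(0, 0), (1, 0), (1, -1), (0, -1), (-1, -1), (-2, -1)]
Fold 1: move[0]->D => DDLLL VALID
Fold 2: move[3]->D => DDLDL VALID
Fold 3: move[4]->U => DDLDU INVALID (collision), skipped

Answer: VVX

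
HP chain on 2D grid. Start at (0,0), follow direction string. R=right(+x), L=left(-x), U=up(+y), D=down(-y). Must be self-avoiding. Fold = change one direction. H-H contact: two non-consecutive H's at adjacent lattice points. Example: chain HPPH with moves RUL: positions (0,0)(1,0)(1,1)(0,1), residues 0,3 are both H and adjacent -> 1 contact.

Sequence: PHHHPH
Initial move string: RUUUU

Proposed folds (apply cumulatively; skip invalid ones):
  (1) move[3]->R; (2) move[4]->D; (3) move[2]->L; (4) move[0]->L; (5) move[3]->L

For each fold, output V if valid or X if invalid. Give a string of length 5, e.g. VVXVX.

Answer: VVXVV

Derivation:
Initial: RUUUU -> [(0, 0), (1, 0), (1, 1), (1, 2), (1, 3), (1, 4)]
Fold 1: move[3]->R => RUURU VALID
Fold 2: move[4]->D => RUURD VALID
Fold 3: move[2]->L => RULRD INVALID (collision), skipped
Fold 4: move[0]->L => LUURD VALID
Fold 5: move[3]->L => LUULD VALID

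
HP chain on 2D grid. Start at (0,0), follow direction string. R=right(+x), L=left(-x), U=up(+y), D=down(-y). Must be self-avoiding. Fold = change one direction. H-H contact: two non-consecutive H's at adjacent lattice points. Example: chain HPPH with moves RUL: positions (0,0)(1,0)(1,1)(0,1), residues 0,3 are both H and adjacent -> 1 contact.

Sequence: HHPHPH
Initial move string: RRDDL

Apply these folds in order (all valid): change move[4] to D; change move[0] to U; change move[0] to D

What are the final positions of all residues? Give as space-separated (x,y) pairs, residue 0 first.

Initial moves: RRDDL
Fold: move[4]->D => RRDDD (positions: [(0, 0), (1, 0), (2, 0), (2, -1), (2, -2), (2, -3)])
Fold: move[0]->U => URDDD (positions: [(0, 0), (0, 1), (1, 1), (1, 0), (1, -1), (1, -2)])
Fold: move[0]->D => DRDDD (positions: [(0, 0), (0, -1), (1, -1), (1, -2), (1, -3), (1, -4)])

Answer: (0,0) (0,-1) (1,-1) (1,-2) (1,-3) (1,-4)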